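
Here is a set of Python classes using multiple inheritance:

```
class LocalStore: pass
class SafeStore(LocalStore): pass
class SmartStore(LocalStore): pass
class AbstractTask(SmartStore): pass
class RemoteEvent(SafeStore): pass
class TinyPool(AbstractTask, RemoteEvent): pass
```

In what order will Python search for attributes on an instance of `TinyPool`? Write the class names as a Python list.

L[TinyPool] = TinyPool + merge(L[AbstractTask], L[RemoteEvent], [AbstractTask RemoteEvent])
  take AbstractTask:  [AbstractTask SmartStore LocalStore object] + [RemoteEvent SafeStore LocalStore object] + [AbstractTask RemoteEvent]
  take SmartStore:  [SmartStore LocalStore object] + [RemoteEvent SafeStore LocalStore object] + [RemoteEvent]
  take RemoteEvent:  [LocalStore object] + [RemoteEvent SafeStore LocalStore object] + [RemoteEvent]
  take SafeStore:  [LocalStore object] + [SafeStore LocalStore object]
  take LocalStore:  [LocalStore object] + [LocalStore object]
  take object:  [object] + [object]

[TinyPool, AbstractTask, SmartStore, RemoteEvent, SafeStore, LocalStore, object]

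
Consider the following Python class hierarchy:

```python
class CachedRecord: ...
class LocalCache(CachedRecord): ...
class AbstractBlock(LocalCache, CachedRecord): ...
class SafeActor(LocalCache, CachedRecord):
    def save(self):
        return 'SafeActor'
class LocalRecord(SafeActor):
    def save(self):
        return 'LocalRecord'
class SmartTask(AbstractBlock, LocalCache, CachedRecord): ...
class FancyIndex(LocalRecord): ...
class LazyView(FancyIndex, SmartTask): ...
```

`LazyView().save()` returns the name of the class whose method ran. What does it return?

L[LazyView] = LazyView + merge(L[FancyIndex], L[SmartTask], [FancyIndex SmartTask])
  take FancyIndex:  [FancyIndex LocalRecord SafeActor LocalCache CachedRecord object] + [SmartTask AbstractBlock LocalCache CachedRecord object] + [FancyIndex SmartTask]
  take LocalRecord:  [LocalRecord SafeActor LocalCache CachedRecord object] + [SmartTask AbstractBlock LocalCache CachedRecord object] + [SmartTask]
  take SafeActor:  [SafeActor LocalCache CachedRecord object] + [SmartTask AbstractBlock LocalCache CachedRecord object] + [SmartTask]
  take SmartTask:  [LocalCache CachedRecord object] + [SmartTask AbstractBlock LocalCache CachedRecord object] + [SmartTask]
  take AbstractBlock:  [LocalCache CachedRecord object] + [AbstractBlock LocalCache CachedRecord object]
  take LocalCache:  [LocalCache CachedRecord object] + [LocalCache CachedRecord object]
  take CachedRecord:  [CachedRecord object] + [CachedRecord object]
  take object:  [object] + [object]
MRO: LazyView FancyIndex LocalRecord SafeActor SmartTask AbstractBlock LocalCache CachedRecord object
save is defined in: LocalRecord, SafeActor. First along the MRO is LocalRecord.

LocalRecord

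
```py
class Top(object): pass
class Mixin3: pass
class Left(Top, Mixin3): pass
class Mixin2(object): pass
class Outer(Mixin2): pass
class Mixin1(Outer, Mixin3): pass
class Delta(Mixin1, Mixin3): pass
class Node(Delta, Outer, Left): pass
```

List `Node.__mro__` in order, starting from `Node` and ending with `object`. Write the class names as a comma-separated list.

L[Node] = Node + merge(L[Delta], L[Outer], L[Left], [Delta Outer Left])
  take Delta:  [Delta Mixin1 Outer Mixin2 Mixin3 object] + [Outer Mixin2 object] + [Left Top Mixin3 object] + [Delta Outer Left]
  take Mixin1:  [Mixin1 Outer Mixin2 Mixin3 object] + [Outer Mixin2 object] + [Left Top Mixin3 object] + [Outer Left]
  take Outer:  [Outer Mixin2 Mixin3 object] + [Outer Mixin2 object] + [Left Top Mixin3 object] + [Outer Left]
  take Mixin2:  [Mixin2 Mixin3 object] + [Mixin2 object] + [Left Top Mixin3 object] + [Left]
  take Left:  [Mixin3 object] + [object] + [Left Top Mixin3 object] + [Left]
  take Top:  [Mixin3 object] + [object] + [Top Mixin3 object]
  take Mixin3:  [Mixin3 object] + [object] + [Mixin3 object]
  take object:  [object] + [object] + [object]

Node, Delta, Mixin1, Outer, Mixin2, Left, Top, Mixin3, object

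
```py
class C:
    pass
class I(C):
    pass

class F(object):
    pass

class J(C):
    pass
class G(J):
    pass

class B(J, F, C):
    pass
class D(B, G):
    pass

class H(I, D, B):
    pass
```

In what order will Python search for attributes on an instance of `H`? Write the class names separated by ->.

H -> I -> D -> B -> G -> J -> F -> C -> object

L[H] = H + merge(L[I], L[D], L[B], [I D B])
  take I:  [I C object] + [D B G J F C object] + [B J F C object] + [I D B]
  take D:  [C object] + [D B G J F C object] + [B J F C object] + [D B]
  take B:  [C object] + [B G J F C object] + [B J F C object] + [B]
  take G:  [C object] + [G J F C object] + [J F C object]
  take J:  [C object] + [J F C object] + [J F C object]
  take F:  [C object] + [F C object] + [F C object]
  take C:  [C object] + [C object] + [C object]
  take object:  [object] + [object] + [object]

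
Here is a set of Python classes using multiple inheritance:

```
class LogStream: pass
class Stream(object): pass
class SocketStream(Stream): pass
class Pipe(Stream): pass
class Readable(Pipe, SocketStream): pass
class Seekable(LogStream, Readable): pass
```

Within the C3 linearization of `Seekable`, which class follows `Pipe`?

SocketStream

L[Seekable] = Seekable + merge(L[LogStream], L[Readable], [LogStream Readable])
  take LogStream:  [LogStream object] + [Readable Pipe SocketStream Stream object] + [LogStream Readable]
  take Readable:  [object] + [Readable Pipe SocketStream Stream object] + [Readable]
  take Pipe:  [object] + [Pipe SocketStream Stream object]
  take SocketStream:  [object] + [SocketStream Stream object]
  take Stream:  [object] + [Stream object]
  take object:  [object] + [object]
MRO: Seekable LogStream Readable Pipe SocketStream Stream object
Pipe is at position 3; next is SocketStream.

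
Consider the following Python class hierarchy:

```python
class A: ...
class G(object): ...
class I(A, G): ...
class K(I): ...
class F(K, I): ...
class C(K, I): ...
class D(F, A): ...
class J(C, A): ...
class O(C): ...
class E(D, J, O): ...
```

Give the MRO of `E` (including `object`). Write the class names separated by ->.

L[E] = E + merge(L[D], L[J], L[O], [D J O])
  take D:  [D F K I A G object] + [J C K I A G object] + [O C K I A G object] + [D J O]
  take F:  [F K I A G object] + [J C K I A G object] + [O C K I A G object] + [J O]
  take J:  [K I A G object] + [J C K I A G object] + [O C K I A G object] + [J O]
  take O:  [K I A G object] + [C K I A G object] + [O C K I A G object] + [O]
  take C:  [K I A G object] + [C K I A G object] + [C K I A G object]
  take K:  [K I A G object] + [K I A G object] + [K I A G object]
  take I:  [I A G object] + [I A G object] + [I A G object]
  take A:  [A G object] + [A G object] + [A G object]
  take G:  [G object] + [G object] + [G object]
  take object:  [object] + [object] + [object]

E -> D -> F -> J -> O -> C -> K -> I -> A -> G -> object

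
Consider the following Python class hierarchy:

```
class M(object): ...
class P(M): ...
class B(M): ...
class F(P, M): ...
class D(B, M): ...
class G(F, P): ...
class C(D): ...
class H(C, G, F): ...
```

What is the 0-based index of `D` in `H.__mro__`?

L[H] = H + merge(L[C], L[G], L[F], [C G F])
  take C:  [C D B M object] + [G F P M object] + [F P M object] + [C G F]
  take D:  [D B M object] + [G F P M object] + [F P M object] + [G F]
  take B:  [B M object] + [G F P M object] + [F P M object] + [G F]
  take G:  [M object] + [G F P M object] + [F P M object] + [G F]
  take F:  [M object] + [F P M object] + [F P M object] + [F]
  take P:  [M object] + [P M object] + [P M object]
  take M:  [M object] + [M object] + [M object]
  take object:  [object] + [object] + [object]
MRO: H C D B G F P M object
D sits at index 2.

2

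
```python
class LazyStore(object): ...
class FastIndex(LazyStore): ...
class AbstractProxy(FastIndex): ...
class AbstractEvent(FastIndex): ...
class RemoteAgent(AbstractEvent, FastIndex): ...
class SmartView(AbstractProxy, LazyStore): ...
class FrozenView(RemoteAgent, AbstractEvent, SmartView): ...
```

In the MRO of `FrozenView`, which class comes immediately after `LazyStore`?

object

L[FrozenView] = FrozenView + merge(L[RemoteAgent], L[AbstractEvent], L[SmartView], [RemoteAgent AbstractEvent SmartView])
  take RemoteAgent:  [RemoteAgent AbstractEvent FastIndex LazyStore object] + [AbstractEvent FastIndex LazyStore object] + [SmartView AbstractProxy FastIndex LazyStore object] + [RemoteAgent AbstractEvent SmartView]
  take AbstractEvent:  [AbstractEvent FastIndex LazyStore object] + [AbstractEvent FastIndex LazyStore object] + [SmartView AbstractProxy FastIndex LazyStore object] + [AbstractEvent SmartView]
  take SmartView:  [FastIndex LazyStore object] + [FastIndex LazyStore object] + [SmartView AbstractProxy FastIndex LazyStore object] + [SmartView]
  take AbstractProxy:  [FastIndex LazyStore object] + [FastIndex LazyStore object] + [AbstractProxy FastIndex LazyStore object]
  take FastIndex:  [FastIndex LazyStore object] + [FastIndex LazyStore object] + [FastIndex LazyStore object]
  take LazyStore:  [LazyStore object] + [LazyStore object] + [LazyStore object]
  take object:  [object] + [object] + [object]
MRO: FrozenView RemoteAgent AbstractEvent SmartView AbstractProxy FastIndex LazyStore object
LazyStore is at position 6; next is object.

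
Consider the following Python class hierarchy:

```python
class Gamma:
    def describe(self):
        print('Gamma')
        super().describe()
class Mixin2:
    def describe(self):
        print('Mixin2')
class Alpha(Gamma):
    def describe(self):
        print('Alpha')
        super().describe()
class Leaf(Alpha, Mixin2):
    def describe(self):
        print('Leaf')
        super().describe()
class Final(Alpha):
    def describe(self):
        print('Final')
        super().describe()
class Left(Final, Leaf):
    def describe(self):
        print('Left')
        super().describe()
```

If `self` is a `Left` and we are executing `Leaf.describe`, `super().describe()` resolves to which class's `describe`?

Alpha

L[Left] = Left + merge(L[Final], L[Leaf], [Final Leaf])
  take Final:  [Final Alpha Gamma object] + [Leaf Alpha Gamma Mixin2 object] + [Final Leaf]
  take Leaf:  [Alpha Gamma object] + [Leaf Alpha Gamma Mixin2 object] + [Leaf]
  take Alpha:  [Alpha Gamma object] + [Alpha Gamma Mixin2 object]
  take Gamma:  [Gamma object] + [Gamma Mixin2 object]
  take Mixin2:  [object] + [Mixin2 object]
  take object:  [object] + [object]
MRO: Left Final Leaf Alpha Gamma Mixin2 object
super() in Leaf.describe on a Left instance goes to the class after Leaf in Left's MRO: Alpha.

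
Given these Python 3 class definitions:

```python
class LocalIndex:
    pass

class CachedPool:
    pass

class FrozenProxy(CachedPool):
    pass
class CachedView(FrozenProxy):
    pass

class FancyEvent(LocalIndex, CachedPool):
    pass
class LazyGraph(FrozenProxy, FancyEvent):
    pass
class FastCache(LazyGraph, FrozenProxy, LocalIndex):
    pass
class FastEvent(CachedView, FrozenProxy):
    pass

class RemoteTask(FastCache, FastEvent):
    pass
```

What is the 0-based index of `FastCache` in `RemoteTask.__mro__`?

L[RemoteTask] = RemoteTask + merge(L[FastCache], L[FastEvent], [FastCache FastEvent])
  take FastCache:  [FastCache LazyGraph FrozenProxy FancyEvent LocalIndex CachedPool object] + [FastEvent CachedView FrozenProxy CachedPool object] + [FastCache FastEvent]
  take LazyGraph:  [LazyGraph FrozenProxy FancyEvent LocalIndex CachedPool object] + [FastEvent CachedView FrozenProxy CachedPool object] + [FastEvent]
  take FastEvent:  [FrozenProxy FancyEvent LocalIndex CachedPool object] + [FastEvent CachedView FrozenProxy CachedPool object] + [FastEvent]
  take CachedView:  [FrozenProxy FancyEvent LocalIndex CachedPool object] + [CachedView FrozenProxy CachedPool object]
  take FrozenProxy:  [FrozenProxy FancyEvent LocalIndex CachedPool object] + [FrozenProxy CachedPool object]
  take FancyEvent:  [FancyEvent LocalIndex CachedPool object] + [CachedPool object]
  take LocalIndex:  [LocalIndex CachedPool object] + [CachedPool object]
  take CachedPool:  [CachedPool object] + [CachedPool object]
  take object:  [object] + [object]
MRO: RemoteTask FastCache LazyGraph FastEvent CachedView FrozenProxy FancyEvent LocalIndex CachedPool object
FastCache sits at index 1.

1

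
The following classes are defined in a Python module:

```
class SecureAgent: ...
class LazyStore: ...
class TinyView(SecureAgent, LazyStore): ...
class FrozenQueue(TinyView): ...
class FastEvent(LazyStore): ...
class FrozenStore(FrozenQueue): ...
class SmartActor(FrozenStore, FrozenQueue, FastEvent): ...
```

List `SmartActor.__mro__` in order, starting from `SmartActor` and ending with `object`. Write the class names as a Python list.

[SmartActor, FrozenStore, FrozenQueue, TinyView, SecureAgent, FastEvent, LazyStore, object]

L[SmartActor] = SmartActor + merge(L[FrozenStore], L[FrozenQueue], L[FastEvent], [FrozenStore FrozenQueue FastEvent])
  take FrozenStore:  [FrozenStore FrozenQueue TinyView SecureAgent LazyStore object] + [FrozenQueue TinyView SecureAgent LazyStore object] + [FastEvent LazyStore object] + [FrozenStore FrozenQueue FastEvent]
  take FrozenQueue:  [FrozenQueue TinyView SecureAgent LazyStore object] + [FrozenQueue TinyView SecureAgent LazyStore object] + [FastEvent LazyStore object] + [FrozenQueue FastEvent]
  take TinyView:  [TinyView SecureAgent LazyStore object] + [TinyView SecureAgent LazyStore object] + [FastEvent LazyStore object] + [FastEvent]
  take SecureAgent:  [SecureAgent LazyStore object] + [SecureAgent LazyStore object] + [FastEvent LazyStore object] + [FastEvent]
  take FastEvent:  [LazyStore object] + [LazyStore object] + [FastEvent LazyStore object] + [FastEvent]
  take LazyStore:  [LazyStore object] + [LazyStore object] + [LazyStore object]
  take object:  [object] + [object] + [object]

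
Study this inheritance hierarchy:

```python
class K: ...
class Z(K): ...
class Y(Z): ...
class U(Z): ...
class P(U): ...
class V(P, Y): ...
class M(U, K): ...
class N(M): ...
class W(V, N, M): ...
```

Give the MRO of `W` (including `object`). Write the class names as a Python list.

L[W] = W + merge(L[V], L[N], L[M], [V N M])
  take V:  [V P U Y Z K object] + [N M U Z K object] + [M U Z K object] + [V N M]
  take P:  [P U Y Z K object] + [N M U Z K object] + [M U Z K object] + [N M]
  take N:  [U Y Z K object] + [N M U Z K object] + [M U Z K object] + [N M]
  take M:  [U Y Z K object] + [M U Z K object] + [M U Z K object] + [M]
  take U:  [U Y Z K object] + [U Z K object] + [U Z K object]
  take Y:  [Y Z K object] + [Z K object] + [Z K object]
  take Z:  [Z K object] + [Z K object] + [Z K object]
  take K:  [K object] + [K object] + [K object]
  take object:  [object] + [object] + [object]

[W, V, P, N, M, U, Y, Z, K, object]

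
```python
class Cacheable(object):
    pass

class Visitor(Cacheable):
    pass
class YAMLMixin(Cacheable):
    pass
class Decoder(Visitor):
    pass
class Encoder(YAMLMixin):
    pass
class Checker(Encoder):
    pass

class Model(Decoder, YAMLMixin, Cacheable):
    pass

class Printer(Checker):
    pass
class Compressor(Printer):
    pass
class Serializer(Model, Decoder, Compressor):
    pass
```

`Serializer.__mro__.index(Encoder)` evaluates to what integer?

7

L[Serializer] = Serializer + merge(L[Model], L[Decoder], L[Compressor], [Model Decoder Compressor])
  take Model:  [Model Decoder Visitor YAMLMixin Cacheable object] + [Decoder Visitor Cacheable object] + [Compressor Printer Checker Encoder YAMLMixin Cacheable object] + [Model Decoder Compressor]
  take Decoder:  [Decoder Visitor YAMLMixin Cacheable object] + [Decoder Visitor Cacheable object] + [Compressor Printer Checker Encoder YAMLMixin Cacheable object] + [Decoder Compressor]
  take Visitor:  [Visitor YAMLMixin Cacheable object] + [Visitor Cacheable object] + [Compressor Printer Checker Encoder YAMLMixin Cacheable object] + [Compressor]
  take Compressor:  [YAMLMixin Cacheable object] + [Cacheable object] + [Compressor Printer Checker Encoder YAMLMixin Cacheable object] + [Compressor]
  take Printer:  [YAMLMixin Cacheable object] + [Cacheable object] + [Printer Checker Encoder YAMLMixin Cacheable object]
  take Checker:  [YAMLMixin Cacheable object] + [Cacheable object] + [Checker Encoder YAMLMixin Cacheable object]
  take Encoder:  [YAMLMixin Cacheable object] + [Cacheable object] + [Encoder YAMLMixin Cacheable object]
  take YAMLMixin:  [YAMLMixin Cacheable object] + [Cacheable object] + [YAMLMixin Cacheable object]
  take Cacheable:  [Cacheable object] + [Cacheable object] + [Cacheable object]
  take object:  [object] + [object] + [object]
MRO: Serializer Model Decoder Visitor Compressor Printer Checker Encoder YAMLMixin Cacheable object
Encoder sits at index 7.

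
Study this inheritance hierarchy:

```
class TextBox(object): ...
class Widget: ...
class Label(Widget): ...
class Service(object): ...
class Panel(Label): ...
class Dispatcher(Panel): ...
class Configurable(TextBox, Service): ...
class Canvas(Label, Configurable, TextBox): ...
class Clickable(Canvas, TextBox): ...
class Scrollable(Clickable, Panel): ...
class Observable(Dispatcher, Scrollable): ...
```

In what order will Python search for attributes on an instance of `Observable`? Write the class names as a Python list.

[Observable, Dispatcher, Scrollable, Clickable, Canvas, Panel, Label, Widget, Configurable, TextBox, Service, object]

L[Observable] = Observable + merge(L[Dispatcher], L[Scrollable], [Dispatcher Scrollable])
  take Dispatcher:  [Dispatcher Panel Label Widget object] + [Scrollable Clickable Canvas Panel Label Widget Configurable TextBox Service object] + [Dispatcher Scrollable]
  take Scrollable:  [Panel Label Widget object] + [Scrollable Clickable Canvas Panel Label Widget Configurable TextBox Service object] + [Scrollable]
  take Clickable:  [Panel Label Widget object] + [Clickable Canvas Panel Label Widget Configurable TextBox Service object]
  take Canvas:  [Panel Label Widget object] + [Canvas Panel Label Widget Configurable TextBox Service object]
  take Panel:  [Panel Label Widget object] + [Panel Label Widget Configurable TextBox Service object]
  take Label:  [Label Widget object] + [Label Widget Configurable TextBox Service object]
  take Widget:  [Widget object] + [Widget Configurable TextBox Service object]
  take Configurable:  [object] + [Configurable TextBox Service object]
  take TextBox:  [object] + [TextBox Service object]
  take Service:  [object] + [Service object]
  take object:  [object] + [object]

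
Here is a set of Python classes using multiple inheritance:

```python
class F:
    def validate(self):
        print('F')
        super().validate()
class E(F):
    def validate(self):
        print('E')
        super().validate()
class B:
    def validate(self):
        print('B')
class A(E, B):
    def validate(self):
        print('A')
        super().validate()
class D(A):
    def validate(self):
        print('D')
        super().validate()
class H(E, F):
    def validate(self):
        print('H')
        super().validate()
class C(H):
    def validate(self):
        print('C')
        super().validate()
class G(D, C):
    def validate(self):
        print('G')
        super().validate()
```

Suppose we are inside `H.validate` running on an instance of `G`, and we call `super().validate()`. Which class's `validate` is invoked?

E

L[G] = G + merge(L[D], L[C], [D C])
  take D:  [D A E F B object] + [C H E F object] + [D C]
  take A:  [A E F B object] + [C H E F object] + [C]
  take C:  [E F B object] + [C H E F object] + [C]
  take H:  [E F B object] + [H E F object]
  take E:  [E F B object] + [E F object]
  take F:  [F B object] + [F object]
  take B:  [B object] + [object]
  take object:  [object] + [object]
MRO: G D A C H E F B object
super() in H.validate on a G instance goes to the class after H in G's MRO: E.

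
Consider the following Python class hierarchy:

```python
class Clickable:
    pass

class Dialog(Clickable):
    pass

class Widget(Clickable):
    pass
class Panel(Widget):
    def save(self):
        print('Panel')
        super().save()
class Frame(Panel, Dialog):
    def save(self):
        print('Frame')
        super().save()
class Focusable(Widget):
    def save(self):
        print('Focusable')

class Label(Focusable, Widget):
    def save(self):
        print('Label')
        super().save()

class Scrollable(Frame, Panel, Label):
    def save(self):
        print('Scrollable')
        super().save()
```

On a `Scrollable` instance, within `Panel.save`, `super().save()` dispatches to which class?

L[Scrollable] = Scrollable + merge(L[Frame], L[Panel], L[Label], [Frame Panel Label])
  take Frame:  [Frame Panel Widget Dialog Clickable object] + [Panel Widget Clickable object] + [Label Focusable Widget Clickable object] + [Frame Panel Label]
  take Panel:  [Panel Widget Dialog Clickable object] + [Panel Widget Clickable object] + [Label Focusable Widget Clickable object] + [Panel Label]
  take Label:  [Widget Dialog Clickable object] + [Widget Clickable object] + [Label Focusable Widget Clickable object] + [Label]
  take Focusable:  [Widget Dialog Clickable object] + [Widget Clickable object] + [Focusable Widget Clickable object]
  take Widget:  [Widget Dialog Clickable object] + [Widget Clickable object] + [Widget Clickable object]
  take Dialog:  [Dialog Clickable object] + [Clickable object] + [Clickable object]
  take Clickable:  [Clickable object] + [Clickable object] + [Clickable object]
  take object:  [object] + [object] + [object]
MRO: Scrollable Frame Panel Label Focusable Widget Dialog Clickable object
super() in Panel.save on a Scrollable instance goes to the class after Panel in Scrollable's MRO: Label.

Label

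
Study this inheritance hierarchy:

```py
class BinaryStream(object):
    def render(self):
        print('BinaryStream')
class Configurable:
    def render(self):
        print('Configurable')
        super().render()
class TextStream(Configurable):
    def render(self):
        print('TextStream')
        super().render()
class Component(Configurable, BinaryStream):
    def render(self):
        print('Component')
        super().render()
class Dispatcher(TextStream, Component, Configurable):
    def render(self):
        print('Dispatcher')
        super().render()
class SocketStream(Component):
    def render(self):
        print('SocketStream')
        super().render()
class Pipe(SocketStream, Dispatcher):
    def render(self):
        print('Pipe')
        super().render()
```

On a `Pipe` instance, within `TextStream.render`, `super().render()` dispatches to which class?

L[Pipe] = Pipe + merge(L[SocketStream], L[Dispatcher], [SocketStream Dispatcher])
  take SocketStream:  [SocketStream Component Configurable BinaryStream object] + [Dispatcher TextStream Component Configurable BinaryStream object] + [SocketStream Dispatcher]
  take Dispatcher:  [Component Configurable BinaryStream object] + [Dispatcher TextStream Component Configurable BinaryStream object] + [Dispatcher]
  take TextStream:  [Component Configurable BinaryStream object] + [TextStream Component Configurable BinaryStream object]
  take Component:  [Component Configurable BinaryStream object] + [Component Configurable BinaryStream object]
  take Configurable:  [Configurable BinaryStream object] + [Configurable BinaryStream object]
  take BinaryStream:  [BinaryStream object] + [BinaryStream object]
  take object:  [object] + [object]
MRO: Pipe SocketStream Dispatcher TextStream Component Configurable BinaryStream object
super() in TextStream.render on a Pipe instance goes to the class after TextStream in Pipe's MRO: Component.

Component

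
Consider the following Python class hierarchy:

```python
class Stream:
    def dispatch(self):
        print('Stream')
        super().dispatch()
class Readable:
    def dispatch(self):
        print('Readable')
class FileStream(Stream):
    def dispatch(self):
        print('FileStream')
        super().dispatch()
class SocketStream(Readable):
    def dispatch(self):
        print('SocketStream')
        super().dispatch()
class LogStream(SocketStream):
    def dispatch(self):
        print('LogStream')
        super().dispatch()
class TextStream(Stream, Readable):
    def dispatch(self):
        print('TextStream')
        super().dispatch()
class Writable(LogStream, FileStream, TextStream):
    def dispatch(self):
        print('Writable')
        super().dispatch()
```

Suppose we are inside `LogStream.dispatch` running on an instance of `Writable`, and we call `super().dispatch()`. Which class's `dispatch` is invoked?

L[Writable] = Writable + merge(L[LogStream], L[FileStream], L[TextStream], [LogStream FileStream TextStream])
  take LogStream:  [LogStream SocketStream Readable object] + [FileStream Stream object] + [TextStream Stream Readable object] + [LogStream FileStream TextStream]
  take SocketStream:  [SocketStream Readable object] + [FileStream Stream object] + [TextStream Stream Readable object] + [FileStream TextStream]
  take FileStream:  [Readable object] + [FileStream Stream object] + [TextStream Stream Readable object] + [FileStream TextStream]
  take TextStream:  [Readable object] + [Stream object] + [TextStream Stream Readable object] + [TextStream]
  take Stream:  [Readable object] + [Stream object] + [Stream Readable object]
  take Readable:  [Readable object] + [object] + [Readable object]
  take object:  [object] + [object] + [object]
MRO: Writable LogStream SocketStream FileStream TextStream Stream Readable object
super() in LogStream.dispatch on a Writable instance goes to the class after LogStream in Writable's MRO: SocketStream.

SocketStream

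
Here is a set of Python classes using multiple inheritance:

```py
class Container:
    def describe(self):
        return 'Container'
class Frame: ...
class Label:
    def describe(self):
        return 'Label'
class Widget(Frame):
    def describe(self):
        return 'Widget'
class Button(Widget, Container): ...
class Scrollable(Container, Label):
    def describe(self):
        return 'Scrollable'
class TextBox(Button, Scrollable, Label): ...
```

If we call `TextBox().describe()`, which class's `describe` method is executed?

Widget

L[TextBox] = TextBox + merge(L[Button], L[Scrollable], L[Label], [Button Scrollable Label])
  take Button:  [Button Widget Frame Container object] + [Scrollable Container Label object] + [Label object] + [Button Scrollable Label]
  take Widget:  [Widget Frame Container object] + [Scrollable Container Label object] + [Label object] + [Scrollable Label]
  take Frame:  [Frame Container object] + [Scrollable Container Label object] + [Label object] + [Scrollable Label]
  take Scrollable:  [Container object] + [Scrollable Container Label object] + [Label object] + [Scrollable Label]
  take Container:  [Container object] + [Container Label object] + [Label object] + [Label]
  take Label:  [object] + [Label object] + [Label object] + [Label]
  take object:  [object] + [object] + [object]
MRO: TextBox Button Widget Frame Scrollable Container Label object
describe is defined in: Container, Label, Scrollable, Widget. First along the MRO is Widget.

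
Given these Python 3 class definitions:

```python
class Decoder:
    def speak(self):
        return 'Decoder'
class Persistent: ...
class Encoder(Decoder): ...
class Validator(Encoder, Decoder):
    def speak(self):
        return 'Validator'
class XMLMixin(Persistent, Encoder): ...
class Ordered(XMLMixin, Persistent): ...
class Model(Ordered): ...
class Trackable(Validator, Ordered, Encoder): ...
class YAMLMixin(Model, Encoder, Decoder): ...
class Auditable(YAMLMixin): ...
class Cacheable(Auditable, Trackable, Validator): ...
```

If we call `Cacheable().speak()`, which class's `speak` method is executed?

Validator

L[Cacheable] = Cacheable + merge(L[Auditable], L[Trackable], L[Validator], [Auditable Trackable Validator])
  take Auditable:  [Auditable YAMLMixin Model Ordered XMLMixin Persistent Encoder Decoder object] + [Trackable Validator Ordered XMLMixin Persistent Encoder Decoder object] + [Validator Encoder Decoder object] + [Auditable Trackable Validator]
  take YAMLMixin:  [YAMLMixin Model Ordered XMLMixin Persistent Encoder Decoder object] + [Trackable Validator Ordered XMLMixin Persistent Encoder Decoder object] + [Validator Encoder Decoder object] + [Trackable Validator]
  take Model:  [Model Ordered XMLMixin Persistent Encoder Decoder object] + [Trackable Validator Ordered XMLMixin Persistent Encoder Decoder object] + [Validator Encoder Decoder object] + [Trackable Validator]
  take Trackable:  [Ordered XMLMixin Persistent Encoder Decoder object] + [Trackable Validator Ordered XMLMixin Persistent Encoder Decoder object] + [Validator Encoder Decoder object] + [Trackable Validator]
  take Validator:  [Ordered XMLMixin Persistent Encoder Decoder object] + [Validator Ordered XMLMixin Persistent Encoder Decoder object] + [Validator Encoder Decoder object] + [Validator]
  take Ordered:  [Ordered XMLMixin Persistent Encoder Decoder object] + [Ordered XMLMixin Persistent Encoder Decoder object] + [Encoder Decoder object]
  take XMLMixin:  [XMLMixin Persistent Encoder Decoder object] + [XMLMixin Persistent Encoder Decoder object] + [Encoder Decoder object]
  take Persistent:  [Persistent Encoder Decoder object] + [Persistent Encoder Decoder object] + [Encoder Decoder object]
  take Encoder:  [Encoder Decoder object] + [Encoder Decoder object] + [Encoder Decoder object]
  take Decoder:  [Decoder object] + [Decoder object] + [Decoder object]
  take object:  [object] + [object] + [object]
MRO: Cacheable Auditable YAMLMixin Model Trackable Validator Ordered XMLMixin Persistent Encoder Decoder object
speak is defined in: Decoder, Validator. First along the MRO is Validator.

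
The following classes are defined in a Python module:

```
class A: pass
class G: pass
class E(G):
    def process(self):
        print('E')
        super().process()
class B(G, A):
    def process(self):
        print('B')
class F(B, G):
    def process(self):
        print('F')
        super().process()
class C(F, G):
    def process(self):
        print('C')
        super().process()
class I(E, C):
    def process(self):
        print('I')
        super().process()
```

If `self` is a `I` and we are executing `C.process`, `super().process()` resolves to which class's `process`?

F

L[I] = I + merge(L[E], L[C], [E C])
  take E:  [E G object] + [C F B G A object] + [E C]
  take C:  [G object] + [C F B G A object] + [C]
  take F:  [G object] + [F B G A object]
  take B:  [G object] + [B G A object]
  take G:  [G object] + [G A object]
  take A:  [object] + [A object]
  take object:  [object] + [object]
MRO: I E C F B G A object
super() in C.process on a I instance goes to the class after C in I's MRO: F.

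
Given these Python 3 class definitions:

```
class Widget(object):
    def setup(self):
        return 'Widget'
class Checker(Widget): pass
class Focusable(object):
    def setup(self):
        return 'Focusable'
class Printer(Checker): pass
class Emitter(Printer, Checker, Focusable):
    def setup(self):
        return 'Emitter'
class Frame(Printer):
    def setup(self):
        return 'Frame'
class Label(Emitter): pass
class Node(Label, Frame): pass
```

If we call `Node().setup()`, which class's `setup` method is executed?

L[Node] = Node + merge(L[Label], L[Frame], [Label Frame])
  take Label:  [Label Emitter Printer Checker Widget Focusable object] + [Frame Printer Checker Widget object] + [Label Frame]
  take Emitter:  [Emitter Printer Checker Widget Focusable object] + [Frame Printer Checker Widget object] + [Frame]
  take Frame:  [Printer Checker Widget Focusable object] + [Frame Printer Checker Widget object] + [Frame]
  take Printer:  [Printer Checker Widget Focusable object] + [Printer Checker Widget object]
  take Checker:  [Checker Widget Focusable object] + [Checker Widget object]
  take Widget:  [Widget Focusable object] + [Widget object]
  take Focusable:  [Focusable object] + [object]
  take object:  [object] + [object]
MRO: Node Label Emitter Frame Printer Checker Widget Focusable object
setup is defined in: Emitter, Focusable, Frame, Widget. First along the MRO is Emitter.

Emitter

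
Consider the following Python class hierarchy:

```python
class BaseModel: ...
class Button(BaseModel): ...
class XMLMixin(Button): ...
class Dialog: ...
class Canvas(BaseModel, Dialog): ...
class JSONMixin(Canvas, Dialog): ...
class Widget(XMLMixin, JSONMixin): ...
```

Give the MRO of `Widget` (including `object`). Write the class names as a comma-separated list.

L[Widget] = Widget + merge(L[XMLMixin], L[JSONMixin], [XMLMixin JSONMixin])
  take XMLMixin:  [XMLMixin Button BaseModel object] + [JSONMixin Canvas BaseModel Dialog object] + [XMLMixin JSONMixin]
  take Button:  [Button BaseModel object] + [JSONMixin Canvas BaseModel Dialog object] + [JSONMixin]
  take JSONMixin:  [BaseModel object] + [JSONMixin Canvas BaseModel Dialog object] + [JSONMixin]
  take Canvas:  [BaseModel object] + [Canvas BaseModel Dialog object]
  take BaseModel:  [BaseModel object] + [BaseModel Dialog object]
  take Dialog:  [object] + [Dialog object]
  take object:  [object] + [object]

Widget, XMLMixin, Button, JSONMixin, Canvas, BaseModel, Dialog, object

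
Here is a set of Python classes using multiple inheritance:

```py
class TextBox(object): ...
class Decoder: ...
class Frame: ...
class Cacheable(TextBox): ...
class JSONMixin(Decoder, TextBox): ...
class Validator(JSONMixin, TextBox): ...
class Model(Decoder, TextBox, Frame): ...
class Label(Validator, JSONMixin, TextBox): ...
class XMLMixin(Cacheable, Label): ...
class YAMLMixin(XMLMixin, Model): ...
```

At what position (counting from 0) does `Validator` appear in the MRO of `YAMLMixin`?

L[YAMLMixin] = YAMLMixin + merge(L[XMLMixin], L[Model], [XMLMixin Model])
  take XMLMixin:  [XMLMixin Cacheable Label Validator JSONMixin Decoder TextBox object] + [Model Decoder TextBox Frame object] + [XMLMixin Model]
  take Cacheable:  [Cacheable Label Validator JSONMixin Decoder TextBox object] + [Model Decoder TextBox Frame object] + [Model]
  take Label:  [Label Validator JSONMixin Decoder TextBox object] + [Model Decoder TextBox Frame object] + [Model]
  take Validator:  [Validator JSONMixin Decoder TextBox object] + [Model Decoder TextBox Frame object] + [Model]
  take JSONMixin:  [JSONMixin Decoder TextBox object] + [Model Decoder TextBox Frame object] + [Model]
  take Model:  [Decoder TextBox object] + [Model Decoder TextBox Frame object] + [Model]
  take Decoder:  [Decoder TextBox object] + [Decoder TextBox Frame object]
  take TextBox:  [TextBox object] + [TextBox Frame object]
  take Frame:  [object] + [Frame object]
  take object:  [object] + [object]
MRO: YAMLMixin XMLMixin Cacheable Label Validator JSONMixin Model Decoder TextBox Frame object
Validator sits at index 4.

4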